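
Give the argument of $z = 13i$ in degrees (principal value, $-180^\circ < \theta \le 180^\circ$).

a = 0 and b > 0, so z lies on the positive imaginary axis: θ = 90°


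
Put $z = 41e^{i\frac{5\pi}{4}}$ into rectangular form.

a = r cos θ = 41 * -sqrt(2)/2 = -41*sqrt(2)/2
b = r sin θ = 41 * -sqrt(2)/2 = -41*sqrt(2)/2
z = -41*sqrt(2)/2 - (41*sqrt(2)/2)i


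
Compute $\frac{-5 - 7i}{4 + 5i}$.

Multiply numerator and denominator by conjugate (4 - 5i):
= (-5 - 7i)(4 - 5i) / (4^2 + 5^2)
= (-55 - 3i) / 41
= -55/41 - (3/41)i


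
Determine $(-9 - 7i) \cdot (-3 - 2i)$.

(a1*a2 - b1*b2) + (a1*b2 + b1*a2)i
= (27 - 14) + (18 + 21)i
= 13 + 39i


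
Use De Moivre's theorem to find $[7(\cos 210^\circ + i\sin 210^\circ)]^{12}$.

By De Moivre: z^n = r^n(cos(nθ) + i sin(nθ))
= 7^12(cos(12*210°) + i sin(12*210°))
= 13841287201(cos 0° + i sin 0°)
= 13841287201


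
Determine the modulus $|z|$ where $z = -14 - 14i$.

|z| = sqrt(a^2 + b^2) = sqrt((-14)^2 + (-14)^2) = sqrt(392) = sqrt(392)


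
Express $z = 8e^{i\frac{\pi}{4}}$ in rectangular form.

a = r cos θ = 8 * sqrt(2)/2 = 4*sqrt(2)
b = r sin θ = 8 * sqrt(2)/2 = 4*sqrt(2)
z = 4*sqrt(2) + 4*sqrt(2)i


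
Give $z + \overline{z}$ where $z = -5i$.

z + conjugate(z) = (a + bi) + (a - bi) = 2a
= 2 * 0 = 0


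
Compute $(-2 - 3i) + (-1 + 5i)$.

(-2 + (-1)) + (-3 + 5)i = -3 + 2i


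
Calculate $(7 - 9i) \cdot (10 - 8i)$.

(a1*a2 - b1*b2) + (a1*b2 + b1*a2)i
= (70 - 72) + (-56 + (-90))i
= -2 - 146i


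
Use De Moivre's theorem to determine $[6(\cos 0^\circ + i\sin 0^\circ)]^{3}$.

By De Moivre: z^n = r^n(cos(nθ) + i sin(nθ))
= 6^3(cos(3*0°) + i sin(3*0°))
= 216(cos 0° + i sin 0°)
= 216


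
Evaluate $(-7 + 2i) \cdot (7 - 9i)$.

(a1*a2 - b1*b2) + (a1*b2 + b1*a2)i
= (-49 - (-18)) + (63 + 14)i
= -31 + 77i


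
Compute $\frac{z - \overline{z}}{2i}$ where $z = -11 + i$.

z - conjugate(z) = 2bi
(z - conjugate(z))/(2i) = 2bi/(2i) = b = 1


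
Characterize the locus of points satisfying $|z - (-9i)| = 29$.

|z - z0| = r describes a circle centered at z0 with radius r
Here z0 = -9i and r = 29
Locus: Circle centered at (0, -9) with radius 29


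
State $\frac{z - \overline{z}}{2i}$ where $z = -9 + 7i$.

z - conjugate(z) = 2bi
(z - conjugate(z))/(2i) = 2bi/(2i) = b = 7


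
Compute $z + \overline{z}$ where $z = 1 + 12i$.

z + conjugate(z) = (a + bi) + (a - bi) = 2a
= 2 * 1 = 2


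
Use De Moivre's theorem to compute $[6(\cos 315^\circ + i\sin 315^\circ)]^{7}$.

By De Moivre: z^n = r^n(cos(nθ) + i sin(nθ))
= 6^7(cos(7*315°) + i sin(7*315°))
= 279936(cos 45° + i sin 45°)
= 139968*sqrt(2) + 139968*sqrt(2)i


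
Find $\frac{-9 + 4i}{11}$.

Divisor is real, so divide each part by 11:
= -9/11 + (4/11)i


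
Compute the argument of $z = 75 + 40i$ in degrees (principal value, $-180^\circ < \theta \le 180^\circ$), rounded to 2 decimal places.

θ = arctan(b/a) = arctan(40/75) (quadrant-adjusted) = 28.07°


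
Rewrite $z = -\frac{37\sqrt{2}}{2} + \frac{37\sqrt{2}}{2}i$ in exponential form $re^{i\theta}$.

r = |z| = sqrt((-37*sqrt(2)/2)^2 + (37*sqrt(2)/2)^2) = sqrt(1369/2 + 1369/2) = sqrt(1369) = 37
θ = arctan(b/a) = arctan(26.163/-26.163) (quadrant-adjusted) = 135° = 3π/4
z = 37e^(i*3π/4)


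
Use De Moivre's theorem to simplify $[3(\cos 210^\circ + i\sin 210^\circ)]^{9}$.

By De Moivre: z^n = r^n(cos(nθ) + i sin(nθ))
= 3^9(cos(9*210°) + i sin(9*210°))
= 19683(cos 90° + i sin 90°)
= 19683i


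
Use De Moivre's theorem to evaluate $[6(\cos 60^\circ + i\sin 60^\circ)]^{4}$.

By De Moivre: z^n = r^n(cos(nθ) + i sin(nθ))
= 6^4(cos(4*60°) + i sin(4*60°))
= 1296(cos 240° + i sin 240°)
= -648 - 648*sqrt(3)i


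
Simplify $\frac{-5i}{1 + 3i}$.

Multiply numerator and denominator by conjugate (1 - 3i):
= (-5i)(1 - 3i) / (1^2 + 3^2)
= (-15 - 5i) / 10
Divide through by 5: (-3 - i) / 2
= -3/2 - (1/2)i


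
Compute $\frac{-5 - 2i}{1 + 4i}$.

Multiply numerator and denominator by conjugate (1 - 4i):
= (-5 - 2i)(1 - 4i) / (1^2 + 4^2)
= (-13 + 18i) / 17
= -13/17 + (18/17)i


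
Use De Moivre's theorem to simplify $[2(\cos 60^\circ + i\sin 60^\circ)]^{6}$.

By De Moivre: z^n = r^n(cos(nθ) + i sin(nθ))
= 2^6(cos(6*60°) + i sin(6*60°))
= 64(cos 0° + i sin 0°)
= 64


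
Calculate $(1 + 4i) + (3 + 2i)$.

(1 + 3) + (4 + 2)i = 4 + 6i


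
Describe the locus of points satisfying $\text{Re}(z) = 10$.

Re(z) = x where z = x + yi; the equation x = 10 is satisfied by all points with that x-coordinate
Locus: Vertical line x = 10


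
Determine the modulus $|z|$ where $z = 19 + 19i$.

|z| = sqrt(a^2 + b^2) = sqrt(19^2 + 19^2) = sqrt(722) = sqrt(722)


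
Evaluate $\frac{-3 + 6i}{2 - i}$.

Multiply numerator and denominator by conjugate (2 + i):
= (-3 + 6i)(2 + i) / (2^2 + (-1)^2)
= (-12 + 9i) / 5
= -12/5 + (9/5)i


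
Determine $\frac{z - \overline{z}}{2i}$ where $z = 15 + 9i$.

z - conjugate(z) = 2bi
(z - conjugate(z))/(2i) = 2bi/(2i) = b = 9


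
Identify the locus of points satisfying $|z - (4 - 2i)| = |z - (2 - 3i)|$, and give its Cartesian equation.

|z - z1| = |z - z2| means z is equidistant from z1 and z2,
i.e. the perpendicular bisector of the segment from (4, -2) to (2, -3) (midpoint (3, -5/2)).
With z = x + yi, square both sides:
(x - 4)^2 + (y - (-2))^2 = (x - 2)^2 + (y - (-3))^2
The x^2 and y^2 terms cancel: -4x + (-2)y = 13 - 20 = -7
Simplify: 4x + 2y = 7
Locus: Perpendicular bisector of the segment from (4, -2) to (2, -3): the line 4x + 2y = 7


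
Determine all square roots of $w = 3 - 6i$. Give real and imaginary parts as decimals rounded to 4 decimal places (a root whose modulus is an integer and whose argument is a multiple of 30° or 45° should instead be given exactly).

|w| = sqrt(45) ≈ 6.708204, arg(w) ≈ 296.565051°
Root modulus = sqrt(45)^(1/2) ≈ 2.590020
Root arguments: θ_k = (arg(w) + 360°k)/2 for k = 0, 1, ..., 1
Compute each root as (root modulus)(cos θ_k + i sin θ_k) using full-precision intermediates, then round to 4 decimal places.
Roots: -2.2032 + 1.3617i, 2.2032 - 1.3617i


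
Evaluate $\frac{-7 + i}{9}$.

Divisor is real, so divide each part by 9:
= -7/9 + (1/9)i


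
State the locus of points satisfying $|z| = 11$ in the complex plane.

|z| = 11 means sqrt(x^2 + y^2) = 11
This is a circle of radius 11 centered at the origin


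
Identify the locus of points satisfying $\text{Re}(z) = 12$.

Re(z) = x where z = x + yi; the equation x = 12 is satisfied by all points with that x-coordinate
Locus: Vertical line x = 12


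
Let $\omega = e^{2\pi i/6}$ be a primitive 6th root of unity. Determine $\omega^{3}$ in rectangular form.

ω^3 = e^(2πi·3/6) = e^(i·1π)
= cos(1π) + i sin(1π)
= -1


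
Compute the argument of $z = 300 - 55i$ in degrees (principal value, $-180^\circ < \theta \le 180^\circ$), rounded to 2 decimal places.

θ = arctan(b/a) = arctan(-55/300) (quadrant-adjusted) = -10.39°


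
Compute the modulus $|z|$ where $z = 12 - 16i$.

|z| = sqrt(a^2 + b^2) = sqrt(12^2 + (-16)^2) = sqrt(400) = 20


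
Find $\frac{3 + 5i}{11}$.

Divisor is real, so divide each part by 11:
= 3/11 + (5/11)i


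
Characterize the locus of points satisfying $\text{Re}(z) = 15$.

Re(z) = x where z = x + yi; the equation x = 15 is satisfied by all points with that x-coordinate
Locus: Vertical line x = 15


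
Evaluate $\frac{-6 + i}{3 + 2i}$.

Multiply numerator and denominator by conjugate (3 - 2i):
= (-6 + i)(3 - 2i) / (3^2 + 2^2)
= (-16 + 15i) / 13
= -16/13 + (15/13)i


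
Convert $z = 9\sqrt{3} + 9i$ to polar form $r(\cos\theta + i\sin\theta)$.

r = |z| = sqrt(a^2 + b^2) = sqrt((9*sqrt(3))^2 + (9)^2) = sqrt(243 + 81) = sqrt(324) = 18
θ = arctan(b/a) = arctan(9/15.5885) (quadrant-adjusted) = 30°
z = 18(cos 30° + i sin 30°)


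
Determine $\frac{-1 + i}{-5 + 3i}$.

Multiply numerator and denominator by conjugate (-5 - 3i):
= (-1 + i)(-5 - 3i) / ((-5)^2 + 3^2)
= (8 - 2i) / 34
Divide through by 2: (4 - i) / 17
= 4/17 - (1/17)i


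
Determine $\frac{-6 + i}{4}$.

Divisor is real, so divide each part by 4:
= -3/2 + (1/4)i


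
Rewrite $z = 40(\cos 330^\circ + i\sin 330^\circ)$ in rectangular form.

a = r cos θ = 40 * sqrt(3)/2 = 20*sqrt(3)
b = r sin θ = 40 * -1/2 = -20
z = 20*sqrt(3) - 20i


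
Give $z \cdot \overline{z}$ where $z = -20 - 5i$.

z * conjugate(z) = |z|^2 = a^2 + b^2
= (-20)^2 + (-5)^2 = 425


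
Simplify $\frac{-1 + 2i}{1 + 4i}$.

Multiply numerator and denominator by conjugate (1 - 4i):
= (-1 + 2i)(1 - 4i) / (1^2 + 4^2)
= (7 + 6i) / 17
= 7/17 + (6/17)i


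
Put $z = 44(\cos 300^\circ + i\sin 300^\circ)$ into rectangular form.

a = r cos θ = 44 * 1/2 = 22
b = r sin θ = 44 * -sqrt(3)/2 = -22*sqrt(3)
z = 22 - 22*sqrt(3)i


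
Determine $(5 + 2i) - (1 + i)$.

(5 - 1) + (2 - 1)i = 4 + i


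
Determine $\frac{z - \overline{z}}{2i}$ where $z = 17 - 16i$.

z - conjugate(z) = 2bi
(z - conjugate(z))/(2i) = 2bi/(2i) = b = -16


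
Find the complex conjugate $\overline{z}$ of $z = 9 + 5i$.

If z = a + bi, then conjugate(z) = a - bi
conjugate(9 + 5i) = 9 - 5i


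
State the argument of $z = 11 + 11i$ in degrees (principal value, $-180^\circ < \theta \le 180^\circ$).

θ = arctan(b/a) = arctan(11/11) (quadrant-adjusted) = 45°


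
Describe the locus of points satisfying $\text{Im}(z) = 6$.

Im(z) = y where z = x + yi; the equation y = 6 is satisfied by all points with that y-coordinate
Locus: Horizontal line y = 6


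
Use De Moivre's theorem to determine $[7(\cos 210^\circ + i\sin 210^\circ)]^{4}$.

By De Moivre: z^n = r^n(cos(nθ) + i sin(nθ))
= 7^4(cos(4*210°) + i sin(4*210°))
= 2401(cos 120° + i sin 120°)
= -2401/2 + (2401*sqrt(3)/2)i


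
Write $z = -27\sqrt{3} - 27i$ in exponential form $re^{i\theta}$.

r = |z| = sqrt((-27*sqrt(3))^2 + (-27)^2) = sqrt(2187 + 729) = sqrt(2916) = 54
θ = arctan(b/a) = arctan(-27/-46.7654) (quadrant-adjusted) = 210° = 7π/6
z = 54e^(i*7π/6)


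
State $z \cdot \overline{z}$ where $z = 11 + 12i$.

z * conjugate(z) = |z|^2 = a^2 + b^2
= 11^2 + 12^2 = 265


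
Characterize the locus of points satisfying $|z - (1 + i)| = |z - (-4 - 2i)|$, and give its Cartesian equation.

|z - z1| = |z - z2| means z is equidistant from z1 and z2,
i.e. the perpendicular bisector of the segment from (1, 1) to (-4, -2) (midpoint (-3/2, -1/2)).
With z = x + yi, square both sides:
(x - 1)^2 + (y - 1)^2 = (x - (-4))^2 + (y - (-2))^2
The x^2 and y^2 terms cancel: -10x + (-6)y = 20 - 2 = 18
Simplify: 5x + 3y = -9
Locus: Perpendicular bisector of the segment from (1, 1) to (-4, -2): the line 5x + 3y = -9


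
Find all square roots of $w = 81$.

|w| = 81, arg(w) = 0°
Root modulus = 81^(1/2) = 9
Root arguments: θ_k = (0° + 360°k)/2 for k = 0, 1, ..., 1
Roots: 9, -9


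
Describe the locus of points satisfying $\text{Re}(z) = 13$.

Re(z) = x where z = x + yi; the equation x = 13 is satisfied by all points with that x-coordinate
Locus: Vertical line x = 13


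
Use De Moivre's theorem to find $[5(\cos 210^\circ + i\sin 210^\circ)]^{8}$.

By De Moivre: z^n = r^n(cos(nθ) + i sin(nθ))
= 5^8(cos(8*210°) + i sin(8*210°))
= 390625(cos 240° + i sin 240°)
= -390625/2 - (390625*sqrt(3)/2)i


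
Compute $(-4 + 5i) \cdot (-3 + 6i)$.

(a1*a2 - b1*b2) + (a1*b2 + b1*a2)i
= (12 - 30) + (-24 + (-15))i
= -18 - 39i


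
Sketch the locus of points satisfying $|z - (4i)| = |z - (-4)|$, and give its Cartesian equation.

|z - z1| = |z - z2| means z is equidistant from z1 and z2,
i.e. the perpendicular bisector of the segment from (0, 4) to (-4, 0) (midpoint (-2, 2)).
With z = x + yi, square both sides:
(x - 0)^2 + (y - 4)^2 = (x - (-4))^2 + (y - 0)^2
The x^2 and y^2 terms cancel: -8x + (-8)y = 16 - 16 = 0
Simplify: x + y = 0
Locus: Perpendicular bisector of the segment from (0, 4) to (-4, 0): the line x + y = 0


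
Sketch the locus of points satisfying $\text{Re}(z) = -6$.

Re(z) = x where z = x + yi; the equation x = -6 is satisfied by all points with that x-coordinate
Locus: Vertical line x = -6


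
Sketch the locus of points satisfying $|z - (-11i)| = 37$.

|z - z0| = r describes a circle centered at z0 with radius r
Here z0 = -11i and r = 37
Locus: Circle centered at (0, -11) with radius 37


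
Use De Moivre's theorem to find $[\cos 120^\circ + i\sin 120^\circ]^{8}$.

By De Moivre: z^n = r^n(cos(nθ) + i sin(nθ))
= 1^8(cos(8*120°) + i sin(8*120°))
= 1(cos 240° + i sin 240°)
= -1/2 - (sqrt(3)/2)i


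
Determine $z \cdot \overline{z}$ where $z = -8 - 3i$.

z * conjugate(z) = |z|^2 = a^2 + b^2
= (-8)^2 + (-3)^2 = 73


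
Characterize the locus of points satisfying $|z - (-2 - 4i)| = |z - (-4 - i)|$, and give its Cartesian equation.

|z - z1| = |z - z2| means z is equidistant from z1 and z2,
i.e. the perpendicular bisector of the segment from (-2, -4) to (-4, -1) (midpoint (-3, -5/2)).
With z = x + yi, square both sides:
(x - (-2))^2 + (y - (-4))^2 = (x - (-4))^2 + (y - (-1))^2
The x^2 and y^2 terms cancel: -4x + 6y = 17 - 20 = -3
Simplify: 4x - 6y = 3
Locus: Perpendicular bisector of the segment from (-2, -4) to (-4, -1): the line 4x - 6y = 3


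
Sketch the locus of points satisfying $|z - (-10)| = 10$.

|z - z0| = r describes a circle centered at z0 with radius r
Here z0 = -10 and r = 10
Locus: Circle centered at (-10, 0) with radius 10


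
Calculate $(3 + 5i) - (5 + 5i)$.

(3 - 5) + (5 - 5)i = -2


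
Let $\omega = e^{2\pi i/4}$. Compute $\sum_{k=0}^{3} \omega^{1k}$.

Let ζ = ω^1 = e^(2πi·1/4). Since 4 ∤ 1, ζ ≠ 1.
Sum = Σ_{k=0}^{3} ζ^k = (ζ^4 - 1)/(ζ - 1) = (ω^{1·4} - 1)/(ζ - 1) = (1 - 1)/(ζ - 1) = 0


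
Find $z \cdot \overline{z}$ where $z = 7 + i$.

z * conjugate(z) = |z|^2 = a^2 + b^2
= 7^2 + 1^2 = 50


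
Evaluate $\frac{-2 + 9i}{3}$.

Divisor is real, so divide each part by 3:
= -2/3 + 3i


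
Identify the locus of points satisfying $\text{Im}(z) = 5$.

Im(z) = y where z = x + yi; the equation y = 5 is satisfied by all points with that y-coordinate
Locus: Horizontal line y = 5


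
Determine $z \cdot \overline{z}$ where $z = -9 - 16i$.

z * conjugate(z) = |z|^2 = a^2 + b^2
= (-9)^2 + (-16)^2 = 337


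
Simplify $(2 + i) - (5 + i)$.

(2 - 5) + (1 - 1)i = -3


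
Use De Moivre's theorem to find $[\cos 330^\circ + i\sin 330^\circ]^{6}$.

By De Moivre: z^n = r^n(cos(nθ) + i sin(nθ))
= 1^6(cos(6*330°) + i sin(6*330°))
= 1(cos 180° + i sin 180°)
= -1


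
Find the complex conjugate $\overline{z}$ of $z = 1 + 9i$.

If z = a + bi, then conjugate(z) = a - bi
conjugate(1 + 9i) = 1 - 9i


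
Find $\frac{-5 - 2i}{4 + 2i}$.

Multiply numerator and denominator by conjugate (4 - 2i):
= (-5 - 2i)(4 - 2i) / (4^2 + 2^2)
= (-24 + 2i) / 20
Divide through by 2: (-12 + i) / 10
= -6/5 + (1/10)i


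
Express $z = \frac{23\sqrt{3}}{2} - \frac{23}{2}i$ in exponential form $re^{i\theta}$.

r = |z| = sqrt((23*sqrt(3)/2)^2 + (-23/2)^2) = sqrt(1587/4 + 529/4) = sqrt(529) = 23
θ = arctan(b/a) = arctan(-11.5/19.9186) (quadrant-adjusted) = -30° = -π/6
z = 23e^(-i*π/6)


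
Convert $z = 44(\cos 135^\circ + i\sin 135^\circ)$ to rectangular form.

a = r cos θ = 44 * -sqrt(2)/2 = -22*sqrt(2)
b = r sin θ = 44 * sqrt(2)/2 = 22*sqrt(2)
z = -22*sqrt(2) + 22*sqrt(2)i


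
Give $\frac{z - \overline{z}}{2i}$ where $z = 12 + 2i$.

z - conjugate(z) = 2bi
(z - conjugate(z))/(2i) = 2bi/(2i) = b = 2


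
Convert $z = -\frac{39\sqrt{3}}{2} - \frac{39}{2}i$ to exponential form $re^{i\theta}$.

r = |z| = sqrt((-39*sqrt(3)/2)^2 + (-39/2)^2) = sqrt(4563/4 + 1521/4) = sqrt(1521) = 39
θ = arctan(b/a) = arctan(-19.5/-33.775) (quadrant-adjusted) = 210° = 7π/6
z = 39e^(i*7π/6)


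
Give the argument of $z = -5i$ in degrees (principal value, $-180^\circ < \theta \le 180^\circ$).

a = 0 and b < 0, so z lies on the negative imaginary axis: θ = -90°


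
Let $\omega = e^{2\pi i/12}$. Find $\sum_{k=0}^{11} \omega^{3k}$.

Let ζ = ω^3 = e^(2πi·3/12). Since 12 ∤ 3, ζ ≠ 1.
Sum = Σ_{k=0}^{11} ζ^k = (ζ^12 - 1)/(ζ - 1) = (ω^{3·12} - 1)/(ζ - 1) = (1 - 1)/(ζ - 1) = 0


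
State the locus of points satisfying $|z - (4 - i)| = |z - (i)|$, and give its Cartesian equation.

|z - z1| = |z - z2| means z is equidistant from z1 and z2,
i.e. the perpendicular bisector of the segment from (4, -1) to (0, 1) (midpoint (2, 0)).
With z = x + yi, square both sides:
(x - 4)^2 + (y - (-1))^2 = (x - 0)^2 + (y - 1)^2
The x^2 and y^2 terms cancel: -8x + 4y = 1 - 17 = -16
Simplify: 2x - y = 4
Locus: Perpendicular bisector of the segment from (4, -1) to (0, 1): the line 2x - y = 4


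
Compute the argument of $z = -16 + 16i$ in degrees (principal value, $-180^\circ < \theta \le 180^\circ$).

θ = arctan(b/a) = arctan(16/-16) (quadrant-adjusted) = 135°


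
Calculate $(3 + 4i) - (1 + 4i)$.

(3 - 1) + (4 - 4)i = 2


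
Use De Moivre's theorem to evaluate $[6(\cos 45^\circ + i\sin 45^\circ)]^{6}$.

By De Moivre: z^n = r^n(cos(nθ) + i sin(nθ))
= 6^6(cos(6*45°) + i sin(6*45°))
= 46656(cos 270° + i sin 270°)
= -46656i


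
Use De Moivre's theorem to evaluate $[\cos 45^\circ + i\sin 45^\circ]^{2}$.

By De Moivre: z^n = r^n(cos(nθ) + i sin(nθ))
= 1^2(cos(2*45°) + i sin(2*45°))
= 1(cos 90° + i sin 90°)
= i


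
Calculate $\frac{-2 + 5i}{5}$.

Divisor is real, so divide each part by 5:
= -2/5 + i


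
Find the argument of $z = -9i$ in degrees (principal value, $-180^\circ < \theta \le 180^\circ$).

a = 0 and b < 0, so z lies on the negative imaginary axis: θ = -90°


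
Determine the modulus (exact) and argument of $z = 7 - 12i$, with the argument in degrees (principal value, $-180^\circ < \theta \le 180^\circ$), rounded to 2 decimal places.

|z| = sqrt(7^2 + (-12)^2) = sqrt(193)
arg(z) = arctan(b/a) = arctan(-12/7) (quadrant-adjusted) = -59.74°


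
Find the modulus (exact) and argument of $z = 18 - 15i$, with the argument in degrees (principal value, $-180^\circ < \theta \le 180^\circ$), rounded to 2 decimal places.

|z| = sqrt(18^2 + (-15)^2) = sqrt(549)
arg(z) = arctan(b/a) = arctan(-15/18) (quadrant-adjusted) = -39.81°


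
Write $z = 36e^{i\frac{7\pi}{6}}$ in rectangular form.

a = r cos θ = 36 * -sqrt(3)/2 = -18*sqrt(3)
b = r sin θ = 36 * -1/2 = -18
z = -18*sqrt(3) - 18i


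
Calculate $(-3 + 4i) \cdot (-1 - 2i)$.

(a1*a2 - b1*b2) + (a1*b2 + b1*a2)i
= (3 - (-8)) + (6 + (-4))i
= 11 + 2i


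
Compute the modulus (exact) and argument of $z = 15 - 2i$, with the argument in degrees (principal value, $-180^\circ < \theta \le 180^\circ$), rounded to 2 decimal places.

|z| = sqrt(15^2 + (-2)^2) = sqrt(229)
arg(z) = arctan(b/a) = arctan(-2/15) (quadrant-adjusted) = -7.59°


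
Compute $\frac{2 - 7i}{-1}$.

Divisor is real, so divide each part by -1:
= -2 + 7i


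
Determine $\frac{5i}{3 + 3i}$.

Multiply numerator and denominator by conjugate (3 - 3i):
= (5i)(3 - 3i) / (3^2 + 3^2)
= (15 + 15i) / 18
Divide through by 3: (5 + 5i) / 6
= 5/6 + (5/6)i


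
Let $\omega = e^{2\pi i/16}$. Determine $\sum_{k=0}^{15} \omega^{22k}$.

Let ζ = ω^22 = e^(2πi·22/16). Since 16 ∤ 22, ζ ≠ 1.
Sum = Σ_{k=0}^{15} ζ^k = (ζ^16 - 1)/(ζ - 1) = (ω^{22·16} - 1)/(ζ - 1) = (1 - 1)/(ζ - 1) = 0


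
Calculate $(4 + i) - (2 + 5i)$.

(4 - 2) + (1 - 5)i = 2 - 4i


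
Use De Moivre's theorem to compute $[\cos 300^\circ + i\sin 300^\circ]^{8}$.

By De Moivre: z^n = r^n(cos(nθ) + i sin(nθ))
= 1^8(cos(8*300°) + i sin(8*300°))
= 1(cos 240° + i sin 240°)
= -1/2 - (sqrt(3)/2)i


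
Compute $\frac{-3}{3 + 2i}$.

Multiply numerator and denominator by conjugate (3 - 2i):
= (-3)(3 - 2i) / (3^2 + 2^2)
= (-9 + 6i) / 13
= -9/13 + (6/13)i


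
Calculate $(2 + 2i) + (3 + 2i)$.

(2 + 3) + (2 + 2)i = 5 + 4i


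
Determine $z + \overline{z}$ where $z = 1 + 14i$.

z + conjugate(z) = (a + bi) + (a - bi) = 2a
= 2 * 1 = 2


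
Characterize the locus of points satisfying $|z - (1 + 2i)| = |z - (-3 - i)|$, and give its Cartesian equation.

|z - z1| = |z - z2| means z is equidistant from z1 and z2,
i.e. the perpendicular bisector of the segment from (1, 2) to (-3, -1) (midpoint (-1, 1/2)).
With z = x + yi, square both sides:
(x - 1)^2 + (y - 2)^2 = (x - (-3))^2 + (y - (-1))^2
The x^2 and y^2 terms cancel: -8x + (-6)y = 10 - 5 = 5
Simplify: 8x + 6y = -5
Locus: Perpendicular bisector of the segment from (1, 2) to (-3, -1): the line 8x + 6y = -5


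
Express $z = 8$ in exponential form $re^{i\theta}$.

r = |z| = sqrt((8)^2 + (0)^2) = sqrt(64 + 0) = sqrt(64) = 8
b = 0 and a > 0, so z lies on the positive real axis: θ = 0
z = 8e^(i*0) = 8


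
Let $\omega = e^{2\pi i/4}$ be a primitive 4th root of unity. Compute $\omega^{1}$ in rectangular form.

ω^1 = e^(2πi·1/4) = e^(i·1π/2)
= cos(1π/2) + i sin(1π/2)
= i


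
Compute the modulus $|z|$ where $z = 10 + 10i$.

|z| = sqrt(a^2 + b^2) = sqrt(10^2 + 10^2) = sqrt(200) = sqrt(200)


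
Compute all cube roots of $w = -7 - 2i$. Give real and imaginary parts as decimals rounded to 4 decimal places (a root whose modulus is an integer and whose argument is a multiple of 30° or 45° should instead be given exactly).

|w| = sqrt(53) ≈ 7.280110, arg(w) ≈ 195.945396°
Root modulus = sqrt(53)^(1/3) ≈ 1.938114
Root arguments: θ_k = (arg(w) + 360°k)/3 for k = 0, 1, ..., 2
Compute each root as (root modulus)(cos θ_k + i sin θ_k) using full-precision intermediates, then round to 4 decimal places.
Roots: 0.8094 + 1.7610i, -1.9298 - 0.1795i, 1.1204 - 1.5815i


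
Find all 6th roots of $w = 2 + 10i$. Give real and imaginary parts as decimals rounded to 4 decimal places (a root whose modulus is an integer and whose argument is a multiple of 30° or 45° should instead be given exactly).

|w| = sqrt(104) ≈ 10.198039, arg(w) ≈ 78.690068°
Root modulus = sqrt(104)^(1/6) ≈ 1.472604
Root arguments: θ_k = (arg(w) + 360°k)/6 for k = 0, 1, ..., 5
Compute each root as (root modulus)(cos θ_k + i sin θ_k) using full-precision intermediates, then round to 4 decimal places.
Roots: 1.4342 + 0.3341i, 0.4277 + 1.4091i, -1.0065 + 1.0750i, -1.4342 - 0.3341i, -0.4277 - 1.4091i, 1.0065 - 1.0750i


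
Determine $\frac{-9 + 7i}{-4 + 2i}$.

Multiply numerator and denominator by conjugate (-4 - 2i):
= (-9 + 7i)(-4 - 2i) / ((-4)^2 + 2^2)
= (50 - 10i) / 20
Divide through by 10: (5 - i) / 2
= 5/2 - (1/2)i


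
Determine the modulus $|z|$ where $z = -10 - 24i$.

|z| = sqrt(a^2 + b^2) = sqrt((-10)^2 + (-24)^2) = sqrt(676) = 26


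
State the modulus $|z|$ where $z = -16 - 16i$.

|z| = sqrt(a^2 + b^2) = sqrt((-16)^2 + (-16)^2) = sqrt(512) = sqrt(512)


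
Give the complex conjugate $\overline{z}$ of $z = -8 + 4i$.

If z = a + bi, then conjugate(z) = a - bi
conjugate(-8 + 4i) = -8 - 4i


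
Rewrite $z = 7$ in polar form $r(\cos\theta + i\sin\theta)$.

r = |z| = sqrt(a^2 + b^2) = sqrt((7)^2 + (0)^2) = sqrt(49 + 0) = sqrt(49) = 7
b = 0 and a > 0, so z lies on the positive real axis: θ = 0°
z = 7(cos 0° + i sin 0°)


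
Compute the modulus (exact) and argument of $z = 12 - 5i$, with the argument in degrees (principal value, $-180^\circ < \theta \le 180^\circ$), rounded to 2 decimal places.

|z| = sqrt(12^2 + (-5)^2) = 13
arg(z) = arctan(b/a) = arctan(-5/12) (quadrant-adjusted) = -22.62°


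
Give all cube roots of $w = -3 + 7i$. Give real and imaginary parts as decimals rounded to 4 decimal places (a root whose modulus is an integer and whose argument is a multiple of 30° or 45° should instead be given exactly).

|w| = sqrt(58) ≈ 7.615773, arg(w) ≈ 113.198591°
Root modulus = sqrt(58)^(1/3) ≈ 1.967454
Root arguments: θ_k = (arg(w) + 360°k)/3 for k = 0, 1, ..., 2
Compute each root as (root modulus)(cos θ_k + i sin θ_k) using full-precision intermediates, then round to 4 decimal places.
Roots: 1.5560 + 1.2040i, -1.8207 + 0.7455i, 0.2647 - 1.9496i


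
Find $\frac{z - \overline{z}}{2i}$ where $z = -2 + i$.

z - conjugate(z) = 2bi
(z - conjugate(z))/(2i) = 2bi/(2i) = b = 1


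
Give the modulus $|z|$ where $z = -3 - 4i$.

|z| = sqrt(a^2 + b^2) = sqrt((-3)^2 + (-4)^2) = sqrt(25) = 5


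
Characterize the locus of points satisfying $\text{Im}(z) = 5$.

Im(z) = y where z = x + yi; the equation y = 5 is satisfied by all points with that y-coordinate
Locus: Horizontal line y = 5


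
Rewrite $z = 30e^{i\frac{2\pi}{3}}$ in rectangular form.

a = r cos θ = 30 * -1/2 = -15
b = r sin θ = 30 * sqrt(3)/2 = 15*sqrt(3)
z = -15 + 15*sqrt(3)i


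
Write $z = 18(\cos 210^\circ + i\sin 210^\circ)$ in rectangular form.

a = r cos θ = 18 * -sqrt(3)/2 = -9*sqrt(3)
b = r sin θ = 18 * -1/2 = -9
z = -9*sqrt(3) - 9i


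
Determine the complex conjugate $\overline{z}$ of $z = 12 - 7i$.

If z = a + bi, then conjugate(z) = a - bi
conjugate(12 - 7i) = 12 + 7i


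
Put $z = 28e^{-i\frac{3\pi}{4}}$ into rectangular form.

a = r cos θ = 28 * -sqrt(2)/2 = -14*sqrt(2)
b = r sin θ = 28 * -sqrt(2)/2 = -14*sqrt(2)
z = -14*sqrt(2) - 14*sqrt(2)i


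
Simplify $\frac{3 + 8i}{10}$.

Divisor is real, so divide each part by 10:
= 3/10 + (4/5)i


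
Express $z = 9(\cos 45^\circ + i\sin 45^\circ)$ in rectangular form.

a = r cos θ = 9 * sqrt(2)/2 = 9*sqrt(2)/2
b = r sin θ = 9 * sqrt(2)/2 = 9*sqrt(2)/2
z = 9*sqrt(2)/2 + (9*sqrt(2)/2)i


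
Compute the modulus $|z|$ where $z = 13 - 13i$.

|z| = sqrt(a^2 + b^2) = sqrt(13^2 + (-13)^2) = sqrt(338) = sqrt(338)


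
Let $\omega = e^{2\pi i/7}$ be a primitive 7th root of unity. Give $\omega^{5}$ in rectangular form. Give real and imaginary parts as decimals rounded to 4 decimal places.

ω^5 = e^(2πi·5/7) = e^(i·10π/7)
= cos(10π/7) + i sin(10π/7)
= -0.2225 - 0.9749i


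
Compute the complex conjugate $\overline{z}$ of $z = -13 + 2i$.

If z = a + bi, then conjugate(z) = a - bi
conjugate(-13 + 2i) = -13 - 2i


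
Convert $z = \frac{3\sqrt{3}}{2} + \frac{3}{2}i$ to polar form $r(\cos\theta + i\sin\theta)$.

r = |z| = sqrt(a^2 + b^2) = sqrt((3*sqrt(3)/2)^2 + (3/2)^2) = sqrt(27/4 + 9/4) = sqrt(9) = 3
θ = arctan(b/a) = arctan(1.5/2.5981) (quadrant-adjusted) = 30°
z = 3(cos 30° + i sin 30°)


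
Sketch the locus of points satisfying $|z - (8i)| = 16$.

|z - z0| = r describes a circle centered at z0 with radius r
Here z0 = 8i and r = 16
Locus: Circle centered at (0, 8) with radius 16


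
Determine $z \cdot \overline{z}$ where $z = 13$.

z * conjugate(z) = |z|^2 = a^2 + b^2
= 13^2 + 0^2 = 169


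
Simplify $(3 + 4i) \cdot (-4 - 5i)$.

(a1*a2 - b1*b2) + (a1*b2 + b1*a2)i
= (-12 - (-20)) + (-15 + (-16))i
= 8 - 31i


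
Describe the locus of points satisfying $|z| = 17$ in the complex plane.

|z| = 17 means sqrt(x^2 + y^2) = 17
This is a circle of radius 17 centered at the origin


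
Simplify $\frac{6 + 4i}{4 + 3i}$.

Multiply numerator and denominator by conjugate (4 - 3i):
= (6 + 4i)(4 - 3i) / (4^2 + 3^2)
= (36 - 2i) / 25
= 36/25 - (2/25)i


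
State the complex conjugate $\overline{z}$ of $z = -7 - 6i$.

If z = a + bi, then conjugate(z) = a - bi
conjugate(-7 - 6i) = -7 + 6i


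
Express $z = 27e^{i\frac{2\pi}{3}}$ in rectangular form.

a = r cos θ = 27 * -1/2 = -27/2
b = r sin θ = 27 * sqrt(3)/2 = 27*sqrt(3)/2
z = -27/2 + (27*sqrt(3)/2)i


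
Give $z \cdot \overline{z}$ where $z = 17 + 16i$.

z * conjugate(z) = |z|^2 = a^2 + b^2
= 17^2 + 16^2 = 545


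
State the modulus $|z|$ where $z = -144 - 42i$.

|z| = sqrt(a^2 + b^2) = sqrt((-144)^2 + (-42)^2) = sqrt(22500) = 150


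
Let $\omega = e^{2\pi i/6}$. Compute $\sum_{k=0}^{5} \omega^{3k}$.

Let ζ = ω^3 = e^(2πi·3/6). Since 6 ∤ 3, ζ ≠ 1.
Sum = Σ_{k=0}^{5} ζ^k = (ζ^6 - 1)/(ζ - 1) = (ω^{3·6} - 1)/(ζ - 1) = (1 - 1)/(ζ - 1) = 0


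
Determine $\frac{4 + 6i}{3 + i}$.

Multiply numerator and denominator by conjugate (3 - i):
= (4 + 6i)(3 - i) / (3^2 + 1^2)
= (18 + 14i) / 10
Divide through by 2: (9 + 7i) / 5
= 9/5 + (7/5)i


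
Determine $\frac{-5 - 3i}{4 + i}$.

Multiply numerator and denominator by conjugate (4 - i):
= (-5 - 3i)(4 - i) / (4^2 + 1^2)
= (-23 - 7i) / 17
= -23/17 - (7/17)i


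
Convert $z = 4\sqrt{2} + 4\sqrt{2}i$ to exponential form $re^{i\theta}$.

r = |z| = sqrt((4*sqrt(2))^2 + (4*sqrt(2))^2) = sqrt(32 + 32) = sqrt(64) = 8
θ = arctan(b/a) = arctan(5.6569/5.6569) (quadrant-adjusted) = 45° = π/4
z = 8e^(i*π/4)


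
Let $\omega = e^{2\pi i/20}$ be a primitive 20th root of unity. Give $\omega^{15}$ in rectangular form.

ω^15 = e^(2πi·15/20) = e^(i·3π/2)
= cos(3π/2) + i sin(3π/2)
= -i


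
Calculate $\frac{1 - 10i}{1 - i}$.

Multiply numerator and denominator by conjugate (1 + i):
= (1 - 10i)(1 + i) / (1^2 + (-1)^2)
= (11 - 9i) / 2
= 11/2 - (9/2)i


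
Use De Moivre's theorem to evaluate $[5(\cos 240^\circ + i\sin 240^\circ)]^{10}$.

By De Moivre: z^n = r^n(cos(nθ) + i sin(nθ))
= 5^10(cos(10*240°) + i sin(10*240°))
= 9765625(cos 240° + i sin 240°)
= -9765625/2 - (9765625*sqrt(3)/2)i


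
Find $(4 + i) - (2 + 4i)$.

(4 - 2) + (1 - 4)i = 2 - 3i


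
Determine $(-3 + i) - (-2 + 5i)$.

(-3 - (-2)) + (1 - 5)i = -1 - 4i


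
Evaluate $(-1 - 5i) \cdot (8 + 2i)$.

(a1*a2 - b1*b2) + (a1*b2 + b1*a2)i
= (-8 - (-10)) + (-2 + (-40))i
= 2 - 42i


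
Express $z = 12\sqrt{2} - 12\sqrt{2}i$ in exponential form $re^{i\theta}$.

r = |z| = sqrt((12*sqrt(2))^2 + (-12*sqrt(2))^2) = sqrt(288 + 288) = sqrt(576) = 24
θ = arctan(b/a) = arctan(-16.9706/16.9706) (quadrant-adjusted) = -45° = -π/4
z = 24e^(-i*π/4)


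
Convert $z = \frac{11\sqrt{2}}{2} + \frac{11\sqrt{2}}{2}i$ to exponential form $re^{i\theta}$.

r = |z| = sqrt((11*sqrt(2)/2)^2 + (11*sqrt(2)/2)^2) = sqrt(121/2 + 121/2) = sqrt(121) = 11
θ = arctan(b/a) = arctan(7.7782/7.7782) (quadrant-adjusted) = 45° = π/4
z = 11e^(i*π/4)


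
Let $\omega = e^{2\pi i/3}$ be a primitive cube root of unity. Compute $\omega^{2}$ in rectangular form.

ω^2 = e^(2πi·2/3) = e^(i·4π/3)
= cos(4π/3) + i sin(4π/3)
= -1/2 - (sqrt(3)/2)i


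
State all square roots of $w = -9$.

|w| = 9, arg(w) = 180°
Root modulus = 9^(1/2) = 3
Root arguments: θ_k = (180° + 360°k)/2 for k = 0, 1, ..., 1
Roots: 3i, -3i


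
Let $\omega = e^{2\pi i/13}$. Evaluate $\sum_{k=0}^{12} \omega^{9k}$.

Let ζ = ω^9 = e^(2πi·9/13). Since 13 ∤ 9, ζ ≠ 1.
Sum = Σ_{k=0}^{12} ζ^k = (ζ^13 - 1)/(ζ - 1) = (ω^{9·13} - 1)/(ζ - 1) = (1 - 1)/(ζ - 1) = 0


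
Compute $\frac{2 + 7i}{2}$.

Divisor is real, so divide each part by 2:
= 1 + (7/2)i


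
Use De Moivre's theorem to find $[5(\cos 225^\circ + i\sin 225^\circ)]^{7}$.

By De Moivre: z^n = r^n(cos(nθ) + i sin(nθ))
= 5^7(cos(7*225°) + i sin(7*225°))
= 78125(cos 135° + i sin 135°)
= -78125*sqrt(2)/2 + (78125*sqrt(2)/2)i


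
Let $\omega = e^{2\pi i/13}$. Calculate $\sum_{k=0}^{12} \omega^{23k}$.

Let ζ = ω^23 = e^(2πi·23/13). Since 13 ∤ 23, ζ ≠ 1.
Sum = Σ_{k=0}^{12} ζ^k = (ζ^13 - 1)/(ζ - 1) = (ω^{23·13} - 1)/(ζ - 1) = (1 - 1)/(ζ - 1) = 0


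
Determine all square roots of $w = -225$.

|w| = 225, arg(w) = 180°
Root modulus = 225^(1/2) = 15
Root arguments: θ_k = (180° + 360°k)/2 for k = 0, 1, ..., 1
Roots: 15i, -15i


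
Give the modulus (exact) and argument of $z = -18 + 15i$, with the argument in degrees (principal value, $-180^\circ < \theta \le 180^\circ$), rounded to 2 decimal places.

|z| = sqrt((-18)^2 + 15^2) = sqrt(549)
arg(z) = arctan(b/a) = arctan(15/-18) (quadrant-adjusted) = 140.19°


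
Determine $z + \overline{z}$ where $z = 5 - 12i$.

z + conjugate(z) = (a + bi) + (a - bi) = 2a
= 2 * 5 = 10


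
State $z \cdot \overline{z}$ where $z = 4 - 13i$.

z * conjugate(z) = |z|^2 = a^2 + b^2
= 4^2 + (-13)^2 = 185


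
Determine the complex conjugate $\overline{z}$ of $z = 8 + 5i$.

If z = a + bi, then conjugate(z) = a - bi
conjugate(8 + 5i) = 8 - 5i


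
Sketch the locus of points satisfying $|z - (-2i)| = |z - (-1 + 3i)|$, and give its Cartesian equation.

|z - z1| = |z - z2| means z is equidistant from z1 and z2,
i.e. the perpendicular bisector of the segment from (0, -2) to (-1, 3) (midpoint (-1/2, 1/2)).
With z = x + yi, square both sides:
(x - 0)^2 + (y - (-2))^2 = (x - (-1))^2 + (y - 3)^2
The x^2 and y^2 terms cancel: -2x + 10y = 10 - 4 = 6
Simplify: x - 5y = -3
Locus: Perpendicular bisector of the segment from (0, -2) to (-1, 3): the line x - 5y = -3


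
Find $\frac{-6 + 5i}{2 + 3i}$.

Multiply numerator and denominator by conjugate (2 - 3i):
= (-6 + 5i)(2 - 3i) / (2^2 + 3^2)
= (3 + 28i) / 13
= 3/13 + (28/13)i


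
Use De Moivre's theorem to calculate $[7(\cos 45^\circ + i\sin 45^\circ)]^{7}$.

By De Moivre: z^n = r^n(cos(nθ) + i sin(nθ))
= 7^7(cos(7*45°) + i sin(7*45°))
= 823543(cos 315° + i sin 315°)
= 823543*sqrt(2)/2 - (823543*sqrt(2)/2)i


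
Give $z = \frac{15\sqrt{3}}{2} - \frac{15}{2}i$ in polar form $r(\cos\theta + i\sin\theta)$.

r = |z| = sqrt(a^2 + b^2) = sqrt((15*sqrt(3)/2)^2 + (-15/2)^2) = sqrt(675/4 + 225/4) = sqrt(225) = 15
θ = arctan(b/a) = arctan(-7.5/12.9904) (quadrant-adjusted) = 330°
z = 15(cos 330° + i sin 330°)


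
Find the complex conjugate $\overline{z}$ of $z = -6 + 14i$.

If z = a + bi, then conjugate(z) = a - bi
conjugate(-6 + 14i) = -6 - 14i


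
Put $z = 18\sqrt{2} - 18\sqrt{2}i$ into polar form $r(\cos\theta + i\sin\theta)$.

r = |z| = sqrt(a^2 + b^2) = sqrt((18*sqrt(2))^2 + (-18*sqrt(2))^2) = sqrt(648 + 648) = sqrt(1296) = 36
θ = arctan(b/a) = arctan(-25.4558/25.4558) (quadrant-adjusted) = 315°
z = 36(cos 315° + i sin 315°)


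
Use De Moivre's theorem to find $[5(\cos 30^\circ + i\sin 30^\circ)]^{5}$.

By De Moivre: z^n = r^n(cos(nθ) + i sin(nθ))
= 5^5(cos(5*30°) + i sin(5*30°))
= 3125(cos 150° + i sin 150°)
= -3125*sqrt(3)/2 + (3125/2)i


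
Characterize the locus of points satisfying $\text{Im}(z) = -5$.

Im(z) = y where z = x + yi; the equation y = -5 is satisfied by all points with that y-coordinate
Locus: Horizontal line y = -5


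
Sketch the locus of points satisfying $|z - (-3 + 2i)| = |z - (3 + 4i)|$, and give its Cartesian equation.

|z - z1| = |z - z2| means z is equidistant from z1 and z2,
i.e. the perpendicular bisector of the segment from (-3, 2) to (3, 4) (midpoint (0, 3)).
With z = x + yi, square both sides:
(x - (-3))^2 + (y - 2)^2 = (x - 3)^2 + (y - 4)^2
The x^2 and y^2 terms cancel: 12x + 4y = 25 - 13 = 12
Simplify: 3x + y = 3
Locus: Perpendicular bisector of the segment from (-3, 2) to (3, 4): the line 3x + y = 3


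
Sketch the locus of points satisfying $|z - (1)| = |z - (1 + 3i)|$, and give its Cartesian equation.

|z - z1| = |z - z2| means z is equidistant from z1 and z2,
i.e. the perpendicular bisector of the segment from (1, 0) to (1, 3) (midpoint (1, 3/2)).
With z = x + yi, square both sides:
(x - 1)^2 + (y - 0)^2 = (x - 1)^2 + (y - 3)^2
The x^2 and y^2 terms cancel: 0x + 6y = 10 - 1 = 9
Simplify: y = 3/2
Locus: Perpendicular bisector of the segment from (1, 0) to (1, 3): the line y = 3/2


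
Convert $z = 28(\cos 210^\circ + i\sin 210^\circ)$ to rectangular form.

a = r cos θ = 28 * -sqrt(3)/2 = -14*sqrt(3)
b = r sin θ = 28 * -1/2 = -14
z = -14*sqrt(3) - 14i


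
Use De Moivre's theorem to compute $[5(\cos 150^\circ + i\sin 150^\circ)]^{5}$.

By De Moivre: z^n = r^n(cos(nθ) + i sin(nθ))
= 5^5(cos(5*150°) + i sin(5*150°))
= 3125(cos 30° + i sin 30°)
= 3125*sqrt(3)/2 + (3125/2)i


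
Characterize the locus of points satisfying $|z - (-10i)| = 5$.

|z - z0| = r describes a circle centered at z0 with radius r
Here z0 = -10i and r = 5
Locus: Circle centered at (0, -10) with radius 5


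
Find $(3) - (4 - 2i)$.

(3 - 4) + (0 - (-2))i = -1 + 2i


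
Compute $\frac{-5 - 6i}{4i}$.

Multiply numerator and denominator by conjugate (-4i):
= (-5 - 6i)(-4i) / (0^2 + 4^2)
= (-24 + 20i) / 16
Divide through by 4: (-6 + 5i) / 4
= -3/2 + (5/4)i


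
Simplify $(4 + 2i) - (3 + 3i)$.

(4 - 3) + (2 - 3)i = 1 - i


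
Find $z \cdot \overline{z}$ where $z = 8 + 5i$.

z * conjugate(z) = |z|^2 = a^2 + b^2
= 8^2 + 5^2 = 89


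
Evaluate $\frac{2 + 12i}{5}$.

Divisor is real, so divide each part by 5:
= 2/5 + (12/5)i


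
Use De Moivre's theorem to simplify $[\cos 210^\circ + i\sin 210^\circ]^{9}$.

By De Moivre: z^n = r^n(cos(nθ) + i sin(nθ))
= 1^9(cos(9*210°) + i sin(9*210°))
= 1(cos 90° + i sin 90°)
= i


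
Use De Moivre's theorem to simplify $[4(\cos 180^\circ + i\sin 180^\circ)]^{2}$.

By De Moivre: z^n = r^n(cos(nθ) + i sin(nθ))
= 4^2(cos(2*180°) + i sin(2*180°))
= 16(cos 0° + i sin 0°)
= 16


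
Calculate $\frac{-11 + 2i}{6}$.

Divisor is real, so divide each part by 6:
= -11/6 + (1/3)i


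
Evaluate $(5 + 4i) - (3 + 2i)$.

(5 - 3) + (4 - 2)i = 2 + 2i


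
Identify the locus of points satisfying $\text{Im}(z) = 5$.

Im(z) = y where z = x + yi; the equation y = 5 is satisfied by all points with that y-coordinate
Locus: Horizontal line y = 5


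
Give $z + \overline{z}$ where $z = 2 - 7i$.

z + conjugate(z) = (a + bi) + (a - bi) = 2a
= 2 * 2 = 4


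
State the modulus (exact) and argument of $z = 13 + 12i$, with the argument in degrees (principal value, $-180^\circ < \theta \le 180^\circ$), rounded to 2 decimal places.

|z| = sqrt(13^2 + 12^2) = sqrt(313)
arg(z) = arctan(b/a) = arctan(12/13) (quadrant-adjusted) = 42.71°


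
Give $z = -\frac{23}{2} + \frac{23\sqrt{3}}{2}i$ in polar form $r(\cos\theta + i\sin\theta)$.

r = |z| = sqrt(a^2 + b^2) = sqrt((-23/2)^2 + (23*sqrt(3)/2)^2) = sqrt(529/4 + 1587/4) = sqrt(529) = 23
θ = arctan(b/a) = arctan(19.9186/-11.5) (quadrant-adjusted) = 120°
z = 23(cos 120° + i sin 120°)


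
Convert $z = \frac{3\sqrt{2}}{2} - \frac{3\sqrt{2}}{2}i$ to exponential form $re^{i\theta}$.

r = |z| = sqrt((3*sqrt(2)/2)^2 + (-3*sqrt(2)/2)^2) = sqrt(9/2 + 9/2) = sqrt(9) = 3
θ = arctan(b/a) = arctan(-2.1213/2.1213) (quadrant-adjusted) = -45° = -π/4
z = 3e^(-i*π/4)


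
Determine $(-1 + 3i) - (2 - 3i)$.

(-1 - 2) + (3 - (-3))i = -3 + 6i


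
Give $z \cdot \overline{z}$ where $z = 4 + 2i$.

z * conjugate(z) = |z|^2 = a^2 + b^2
= 4^2 + 2^2 = 20


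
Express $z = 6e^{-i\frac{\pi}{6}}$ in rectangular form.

a = r cos θ = 6 * sqrt(3)/2 = 3*sqrt(3)
b = r sin θ = 6 * -1/2 = -3
z = 3*sqrt(3) - 3i


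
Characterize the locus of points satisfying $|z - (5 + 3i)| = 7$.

|z - z0| = r describes a circle centered at z0 with radius r
Here z0 = 5 + 3i and r = 7
Locus: Circle centered at (5, 3) with radius 7


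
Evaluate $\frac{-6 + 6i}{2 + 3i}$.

Multiply numerator and denominator by conjugate (2 - 3i):
= (-6 + 6i)(2 - 3i) / (2^2 + 3^2)
= (6 + 30i) / 13
= 6/13 + (30/13)i


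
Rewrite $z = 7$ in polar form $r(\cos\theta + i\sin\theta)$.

r = |z| = sqrt(a^2 + b^2) = sqrt((7)^2 + (0)^2) = sqrt(49 + 0) = sqrt(49) = 7
b = 0 and a > 0, so z lies on the positive real axis: θ = 0°
z = 7(cos 0° + i sin 0°)


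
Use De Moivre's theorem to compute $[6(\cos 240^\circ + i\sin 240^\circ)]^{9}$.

By De Moivre: z^n = r^n(cos(nθ) + i sin(nθ))
= 6^9(cos(9*240°) + i sin(9*240°))
= 10077696(cos 0° + i sin 0°)
= 10077696


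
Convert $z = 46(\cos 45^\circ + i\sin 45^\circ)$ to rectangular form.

a = r cos θ = 46 * sqrt(2)/2 = 23*sqrt(2)
b = r sin θ = 46 * sqrt(2)/2 = 23*sqrt(2)
z = 23*sqrt(2) + 23*sqrt(2)i


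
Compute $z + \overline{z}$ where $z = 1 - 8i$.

z + conjugate(z) = (a + bi) + (a - bi) = 2a
= 2 * 1 = 2
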